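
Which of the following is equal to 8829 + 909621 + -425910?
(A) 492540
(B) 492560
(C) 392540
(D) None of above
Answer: A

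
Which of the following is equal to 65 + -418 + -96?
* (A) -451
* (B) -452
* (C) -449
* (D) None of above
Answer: C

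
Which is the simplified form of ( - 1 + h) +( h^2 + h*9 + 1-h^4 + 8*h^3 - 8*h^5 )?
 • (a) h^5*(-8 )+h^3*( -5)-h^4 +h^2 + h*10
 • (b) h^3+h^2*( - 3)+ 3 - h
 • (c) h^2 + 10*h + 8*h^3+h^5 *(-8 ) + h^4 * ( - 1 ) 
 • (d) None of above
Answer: c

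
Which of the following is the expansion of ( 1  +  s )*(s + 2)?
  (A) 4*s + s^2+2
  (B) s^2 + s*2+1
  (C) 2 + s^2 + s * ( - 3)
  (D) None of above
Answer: D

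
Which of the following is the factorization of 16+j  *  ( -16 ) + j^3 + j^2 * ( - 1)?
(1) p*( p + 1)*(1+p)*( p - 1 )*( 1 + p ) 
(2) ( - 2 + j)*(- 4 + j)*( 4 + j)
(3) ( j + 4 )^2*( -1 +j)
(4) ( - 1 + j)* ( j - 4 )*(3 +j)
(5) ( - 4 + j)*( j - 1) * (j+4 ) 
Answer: 5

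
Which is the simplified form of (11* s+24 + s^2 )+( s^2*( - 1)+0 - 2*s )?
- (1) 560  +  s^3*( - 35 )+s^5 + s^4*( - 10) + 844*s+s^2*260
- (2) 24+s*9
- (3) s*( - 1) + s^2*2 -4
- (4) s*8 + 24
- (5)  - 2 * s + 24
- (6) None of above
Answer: 2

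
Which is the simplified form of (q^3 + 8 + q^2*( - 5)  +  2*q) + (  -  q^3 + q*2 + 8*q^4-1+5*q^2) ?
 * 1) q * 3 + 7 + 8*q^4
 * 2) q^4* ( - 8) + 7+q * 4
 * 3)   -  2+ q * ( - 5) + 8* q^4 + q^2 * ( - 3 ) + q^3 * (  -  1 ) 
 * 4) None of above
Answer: 4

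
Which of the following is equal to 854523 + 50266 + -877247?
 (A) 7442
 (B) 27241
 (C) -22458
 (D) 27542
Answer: D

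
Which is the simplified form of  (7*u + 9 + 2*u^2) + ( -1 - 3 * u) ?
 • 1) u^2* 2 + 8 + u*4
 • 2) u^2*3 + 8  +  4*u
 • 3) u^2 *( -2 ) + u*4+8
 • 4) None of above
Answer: 1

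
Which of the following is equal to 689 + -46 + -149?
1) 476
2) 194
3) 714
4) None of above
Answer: 4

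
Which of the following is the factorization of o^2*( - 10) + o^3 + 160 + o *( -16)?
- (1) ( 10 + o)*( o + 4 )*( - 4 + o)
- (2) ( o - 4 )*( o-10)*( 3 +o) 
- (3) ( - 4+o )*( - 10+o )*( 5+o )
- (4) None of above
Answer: 4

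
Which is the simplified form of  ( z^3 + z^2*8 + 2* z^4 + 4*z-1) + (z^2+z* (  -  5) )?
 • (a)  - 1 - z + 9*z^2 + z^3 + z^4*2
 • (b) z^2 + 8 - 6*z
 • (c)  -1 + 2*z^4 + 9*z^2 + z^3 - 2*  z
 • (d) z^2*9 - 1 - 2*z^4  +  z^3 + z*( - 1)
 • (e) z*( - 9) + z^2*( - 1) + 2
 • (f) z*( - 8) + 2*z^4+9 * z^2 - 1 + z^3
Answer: a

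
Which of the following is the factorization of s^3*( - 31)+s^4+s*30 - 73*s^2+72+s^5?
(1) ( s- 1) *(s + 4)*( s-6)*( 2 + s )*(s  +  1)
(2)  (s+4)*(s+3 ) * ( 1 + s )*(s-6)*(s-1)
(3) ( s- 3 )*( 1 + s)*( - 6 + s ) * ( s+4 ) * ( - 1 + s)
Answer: 2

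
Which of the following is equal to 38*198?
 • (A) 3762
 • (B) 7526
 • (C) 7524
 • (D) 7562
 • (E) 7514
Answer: C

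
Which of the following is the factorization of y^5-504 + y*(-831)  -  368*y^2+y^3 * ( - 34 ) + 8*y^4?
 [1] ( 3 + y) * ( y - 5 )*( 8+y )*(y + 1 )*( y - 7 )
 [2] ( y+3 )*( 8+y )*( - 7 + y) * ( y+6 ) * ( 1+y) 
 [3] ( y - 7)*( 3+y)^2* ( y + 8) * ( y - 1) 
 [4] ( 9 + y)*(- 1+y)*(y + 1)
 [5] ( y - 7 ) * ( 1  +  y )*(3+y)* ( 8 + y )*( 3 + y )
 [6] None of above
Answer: 5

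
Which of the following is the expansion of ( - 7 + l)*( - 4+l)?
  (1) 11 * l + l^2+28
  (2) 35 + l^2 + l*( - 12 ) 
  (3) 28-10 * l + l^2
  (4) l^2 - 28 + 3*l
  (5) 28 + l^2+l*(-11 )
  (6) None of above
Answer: 5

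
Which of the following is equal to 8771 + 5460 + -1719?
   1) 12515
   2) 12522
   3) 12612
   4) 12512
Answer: 4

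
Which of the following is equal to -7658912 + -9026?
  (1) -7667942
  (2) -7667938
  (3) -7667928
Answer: 2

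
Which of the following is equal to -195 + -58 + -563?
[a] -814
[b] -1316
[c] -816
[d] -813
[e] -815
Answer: c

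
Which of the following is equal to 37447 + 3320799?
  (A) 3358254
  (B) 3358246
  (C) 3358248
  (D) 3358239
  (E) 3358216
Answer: B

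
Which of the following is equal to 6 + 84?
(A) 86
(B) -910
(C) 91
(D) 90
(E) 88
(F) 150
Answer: D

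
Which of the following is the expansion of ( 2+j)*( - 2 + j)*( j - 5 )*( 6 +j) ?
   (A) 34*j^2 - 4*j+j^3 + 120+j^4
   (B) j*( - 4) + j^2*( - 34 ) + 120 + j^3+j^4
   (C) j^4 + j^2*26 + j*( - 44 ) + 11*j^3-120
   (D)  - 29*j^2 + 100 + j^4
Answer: B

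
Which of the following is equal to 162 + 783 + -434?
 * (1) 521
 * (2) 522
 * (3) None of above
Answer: 3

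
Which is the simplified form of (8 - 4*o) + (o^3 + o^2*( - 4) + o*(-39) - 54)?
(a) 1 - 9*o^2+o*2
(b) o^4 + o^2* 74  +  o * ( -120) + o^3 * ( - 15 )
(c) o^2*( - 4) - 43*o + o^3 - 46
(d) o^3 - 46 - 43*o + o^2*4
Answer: c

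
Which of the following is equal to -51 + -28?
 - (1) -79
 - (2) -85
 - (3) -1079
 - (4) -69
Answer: 1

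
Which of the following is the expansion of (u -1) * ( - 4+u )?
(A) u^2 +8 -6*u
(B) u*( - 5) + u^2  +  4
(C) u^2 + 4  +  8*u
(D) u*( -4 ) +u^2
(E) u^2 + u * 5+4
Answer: B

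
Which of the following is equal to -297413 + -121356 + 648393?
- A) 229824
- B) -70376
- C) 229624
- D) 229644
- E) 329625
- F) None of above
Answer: C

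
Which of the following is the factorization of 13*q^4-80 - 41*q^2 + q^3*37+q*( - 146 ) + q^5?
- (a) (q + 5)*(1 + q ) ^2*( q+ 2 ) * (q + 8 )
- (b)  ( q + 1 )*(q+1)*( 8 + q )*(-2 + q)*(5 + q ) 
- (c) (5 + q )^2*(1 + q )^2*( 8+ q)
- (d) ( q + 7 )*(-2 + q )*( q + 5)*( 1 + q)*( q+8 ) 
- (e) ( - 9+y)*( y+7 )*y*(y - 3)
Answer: b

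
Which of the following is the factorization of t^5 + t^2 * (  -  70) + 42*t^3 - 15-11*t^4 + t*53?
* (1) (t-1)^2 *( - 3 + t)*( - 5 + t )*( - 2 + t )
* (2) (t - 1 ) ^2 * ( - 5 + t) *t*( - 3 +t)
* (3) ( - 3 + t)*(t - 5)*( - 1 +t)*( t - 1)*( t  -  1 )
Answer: 3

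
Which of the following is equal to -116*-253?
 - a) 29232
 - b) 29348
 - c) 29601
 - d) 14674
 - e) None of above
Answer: b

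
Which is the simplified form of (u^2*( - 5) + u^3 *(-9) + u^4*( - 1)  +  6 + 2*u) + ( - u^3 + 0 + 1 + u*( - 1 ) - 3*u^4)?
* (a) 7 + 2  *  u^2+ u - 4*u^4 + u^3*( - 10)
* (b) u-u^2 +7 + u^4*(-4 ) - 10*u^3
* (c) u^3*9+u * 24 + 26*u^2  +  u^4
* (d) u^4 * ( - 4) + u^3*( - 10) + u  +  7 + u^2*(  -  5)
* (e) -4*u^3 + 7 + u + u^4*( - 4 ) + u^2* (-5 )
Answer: d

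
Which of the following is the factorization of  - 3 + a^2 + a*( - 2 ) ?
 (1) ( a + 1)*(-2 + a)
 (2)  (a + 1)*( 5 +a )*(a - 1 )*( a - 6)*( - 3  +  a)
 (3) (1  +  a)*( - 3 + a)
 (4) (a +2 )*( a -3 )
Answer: 3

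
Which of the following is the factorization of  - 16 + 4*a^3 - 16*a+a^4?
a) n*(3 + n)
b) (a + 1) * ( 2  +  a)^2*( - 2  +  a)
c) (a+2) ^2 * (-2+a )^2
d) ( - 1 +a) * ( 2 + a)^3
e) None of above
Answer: e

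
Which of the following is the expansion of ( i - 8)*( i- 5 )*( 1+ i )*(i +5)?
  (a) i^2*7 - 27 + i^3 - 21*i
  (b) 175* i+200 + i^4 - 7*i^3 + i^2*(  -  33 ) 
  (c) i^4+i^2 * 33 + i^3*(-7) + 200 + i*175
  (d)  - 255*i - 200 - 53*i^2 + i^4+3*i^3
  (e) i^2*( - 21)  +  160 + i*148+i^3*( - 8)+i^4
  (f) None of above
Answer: b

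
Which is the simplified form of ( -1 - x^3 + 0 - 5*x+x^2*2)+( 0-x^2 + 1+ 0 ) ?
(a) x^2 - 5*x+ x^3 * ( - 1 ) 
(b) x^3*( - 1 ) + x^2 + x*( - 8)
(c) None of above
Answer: a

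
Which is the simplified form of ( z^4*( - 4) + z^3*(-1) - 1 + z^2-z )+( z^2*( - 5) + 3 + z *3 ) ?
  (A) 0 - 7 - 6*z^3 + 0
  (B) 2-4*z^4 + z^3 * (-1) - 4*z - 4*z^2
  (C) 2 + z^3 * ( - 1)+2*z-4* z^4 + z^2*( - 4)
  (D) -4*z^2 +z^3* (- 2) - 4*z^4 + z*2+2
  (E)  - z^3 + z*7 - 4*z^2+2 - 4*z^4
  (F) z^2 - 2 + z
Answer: C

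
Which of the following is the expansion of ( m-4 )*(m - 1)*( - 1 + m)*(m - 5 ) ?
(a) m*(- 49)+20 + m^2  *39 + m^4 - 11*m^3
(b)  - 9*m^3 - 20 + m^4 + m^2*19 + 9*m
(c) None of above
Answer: a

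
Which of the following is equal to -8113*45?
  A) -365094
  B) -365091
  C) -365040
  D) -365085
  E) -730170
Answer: D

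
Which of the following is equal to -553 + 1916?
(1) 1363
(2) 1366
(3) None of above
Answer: 1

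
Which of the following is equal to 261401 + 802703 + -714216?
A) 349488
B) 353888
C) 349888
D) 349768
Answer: C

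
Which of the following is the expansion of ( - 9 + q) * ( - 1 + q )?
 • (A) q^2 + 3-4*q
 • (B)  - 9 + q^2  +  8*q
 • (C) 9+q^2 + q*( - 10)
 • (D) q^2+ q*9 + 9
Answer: C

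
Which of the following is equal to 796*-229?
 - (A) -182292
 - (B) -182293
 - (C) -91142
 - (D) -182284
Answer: D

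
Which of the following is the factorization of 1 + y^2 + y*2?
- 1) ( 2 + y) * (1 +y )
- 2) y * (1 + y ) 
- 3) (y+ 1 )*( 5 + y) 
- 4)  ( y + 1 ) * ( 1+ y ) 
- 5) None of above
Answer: 4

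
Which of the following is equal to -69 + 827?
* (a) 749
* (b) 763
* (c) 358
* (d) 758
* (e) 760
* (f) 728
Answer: d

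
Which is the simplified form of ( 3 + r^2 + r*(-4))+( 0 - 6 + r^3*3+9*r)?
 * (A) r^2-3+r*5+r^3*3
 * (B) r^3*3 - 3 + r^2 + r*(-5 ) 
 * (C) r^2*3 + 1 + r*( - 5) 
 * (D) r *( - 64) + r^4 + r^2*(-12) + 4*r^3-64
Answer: A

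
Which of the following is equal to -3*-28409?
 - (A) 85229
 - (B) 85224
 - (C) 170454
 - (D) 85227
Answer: D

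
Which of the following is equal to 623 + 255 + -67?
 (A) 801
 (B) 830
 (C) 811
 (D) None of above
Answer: C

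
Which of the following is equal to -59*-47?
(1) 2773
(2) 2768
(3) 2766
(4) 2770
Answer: 1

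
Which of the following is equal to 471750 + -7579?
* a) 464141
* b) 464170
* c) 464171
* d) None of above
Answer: c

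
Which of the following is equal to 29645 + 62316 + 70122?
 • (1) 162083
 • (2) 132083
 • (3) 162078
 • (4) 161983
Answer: 1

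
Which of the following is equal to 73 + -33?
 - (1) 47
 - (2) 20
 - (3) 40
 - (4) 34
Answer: 3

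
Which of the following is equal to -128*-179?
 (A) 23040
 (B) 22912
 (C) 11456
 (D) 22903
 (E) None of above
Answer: B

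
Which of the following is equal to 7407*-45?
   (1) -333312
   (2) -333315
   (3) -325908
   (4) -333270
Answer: 2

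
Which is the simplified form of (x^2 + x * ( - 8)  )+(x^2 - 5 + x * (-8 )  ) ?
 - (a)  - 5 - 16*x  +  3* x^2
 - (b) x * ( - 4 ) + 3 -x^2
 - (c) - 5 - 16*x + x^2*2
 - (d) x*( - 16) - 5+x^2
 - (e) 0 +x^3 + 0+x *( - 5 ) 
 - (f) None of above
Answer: c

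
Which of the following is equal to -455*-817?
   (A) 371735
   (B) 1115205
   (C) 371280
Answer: A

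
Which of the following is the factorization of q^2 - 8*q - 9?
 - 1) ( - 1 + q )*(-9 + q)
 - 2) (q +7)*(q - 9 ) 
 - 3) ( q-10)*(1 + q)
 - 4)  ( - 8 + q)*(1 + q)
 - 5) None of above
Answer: 5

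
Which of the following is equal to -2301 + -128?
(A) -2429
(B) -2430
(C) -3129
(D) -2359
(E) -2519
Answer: A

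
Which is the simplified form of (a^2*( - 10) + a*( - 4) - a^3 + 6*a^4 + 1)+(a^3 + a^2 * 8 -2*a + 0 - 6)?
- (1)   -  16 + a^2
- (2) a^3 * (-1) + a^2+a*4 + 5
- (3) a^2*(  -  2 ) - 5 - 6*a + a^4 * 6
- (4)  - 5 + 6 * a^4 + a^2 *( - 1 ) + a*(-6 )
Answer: 3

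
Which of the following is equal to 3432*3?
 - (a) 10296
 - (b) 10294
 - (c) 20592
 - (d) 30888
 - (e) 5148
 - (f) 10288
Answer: a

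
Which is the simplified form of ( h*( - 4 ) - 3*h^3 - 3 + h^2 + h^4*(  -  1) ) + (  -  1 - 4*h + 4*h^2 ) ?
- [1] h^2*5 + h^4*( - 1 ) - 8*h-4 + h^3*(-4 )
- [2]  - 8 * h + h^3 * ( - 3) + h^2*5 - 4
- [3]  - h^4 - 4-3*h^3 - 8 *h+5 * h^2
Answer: 3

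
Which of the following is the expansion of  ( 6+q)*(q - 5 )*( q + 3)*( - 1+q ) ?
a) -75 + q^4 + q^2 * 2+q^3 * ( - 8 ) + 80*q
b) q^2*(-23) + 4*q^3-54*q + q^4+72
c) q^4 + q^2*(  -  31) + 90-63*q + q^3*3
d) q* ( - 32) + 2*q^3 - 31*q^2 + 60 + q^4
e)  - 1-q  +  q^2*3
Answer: c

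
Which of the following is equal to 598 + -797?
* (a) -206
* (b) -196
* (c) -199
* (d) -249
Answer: c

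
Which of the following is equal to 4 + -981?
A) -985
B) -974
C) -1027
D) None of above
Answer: D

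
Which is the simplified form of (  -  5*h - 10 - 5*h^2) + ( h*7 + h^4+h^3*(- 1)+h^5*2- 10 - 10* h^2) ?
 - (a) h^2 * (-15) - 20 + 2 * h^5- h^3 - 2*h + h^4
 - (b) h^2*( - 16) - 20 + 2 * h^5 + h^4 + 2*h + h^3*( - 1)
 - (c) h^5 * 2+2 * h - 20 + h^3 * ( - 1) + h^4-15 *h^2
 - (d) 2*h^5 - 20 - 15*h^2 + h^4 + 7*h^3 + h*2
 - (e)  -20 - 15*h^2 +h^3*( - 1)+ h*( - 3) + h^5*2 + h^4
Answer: c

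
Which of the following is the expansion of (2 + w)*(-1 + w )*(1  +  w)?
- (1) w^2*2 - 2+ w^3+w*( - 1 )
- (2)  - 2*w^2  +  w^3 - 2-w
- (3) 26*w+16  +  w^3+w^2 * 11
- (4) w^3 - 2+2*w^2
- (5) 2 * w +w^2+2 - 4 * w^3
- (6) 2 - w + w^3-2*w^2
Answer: 1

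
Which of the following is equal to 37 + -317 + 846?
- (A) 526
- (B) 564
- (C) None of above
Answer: C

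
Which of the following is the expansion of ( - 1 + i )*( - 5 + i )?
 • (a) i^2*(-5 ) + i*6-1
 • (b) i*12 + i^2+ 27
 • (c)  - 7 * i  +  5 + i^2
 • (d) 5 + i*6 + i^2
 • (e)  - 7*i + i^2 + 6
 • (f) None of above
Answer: f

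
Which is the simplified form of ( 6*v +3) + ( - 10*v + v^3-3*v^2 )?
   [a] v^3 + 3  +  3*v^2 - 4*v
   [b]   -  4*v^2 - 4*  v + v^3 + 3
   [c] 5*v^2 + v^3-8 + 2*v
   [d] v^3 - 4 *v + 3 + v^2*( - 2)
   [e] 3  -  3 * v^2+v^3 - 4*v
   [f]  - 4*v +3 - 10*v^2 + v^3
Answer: e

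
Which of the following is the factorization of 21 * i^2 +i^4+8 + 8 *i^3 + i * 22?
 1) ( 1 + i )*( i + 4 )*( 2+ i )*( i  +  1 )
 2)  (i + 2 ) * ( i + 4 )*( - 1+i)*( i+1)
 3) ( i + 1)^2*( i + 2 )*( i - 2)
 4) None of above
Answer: 1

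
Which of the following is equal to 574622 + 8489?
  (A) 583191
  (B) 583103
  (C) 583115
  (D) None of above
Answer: D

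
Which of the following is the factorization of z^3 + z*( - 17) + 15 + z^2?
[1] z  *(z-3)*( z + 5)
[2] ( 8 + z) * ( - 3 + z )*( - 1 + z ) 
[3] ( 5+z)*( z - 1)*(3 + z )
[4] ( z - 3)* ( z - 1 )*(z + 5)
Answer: 4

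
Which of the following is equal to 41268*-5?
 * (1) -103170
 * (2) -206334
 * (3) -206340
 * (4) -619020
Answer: 3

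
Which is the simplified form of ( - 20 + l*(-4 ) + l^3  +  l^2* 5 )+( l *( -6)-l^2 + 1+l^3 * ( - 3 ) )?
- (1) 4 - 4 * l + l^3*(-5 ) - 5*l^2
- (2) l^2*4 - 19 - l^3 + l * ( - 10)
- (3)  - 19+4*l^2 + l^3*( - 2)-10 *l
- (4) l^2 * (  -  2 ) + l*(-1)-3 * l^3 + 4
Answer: 3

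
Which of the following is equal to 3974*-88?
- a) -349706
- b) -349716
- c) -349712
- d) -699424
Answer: c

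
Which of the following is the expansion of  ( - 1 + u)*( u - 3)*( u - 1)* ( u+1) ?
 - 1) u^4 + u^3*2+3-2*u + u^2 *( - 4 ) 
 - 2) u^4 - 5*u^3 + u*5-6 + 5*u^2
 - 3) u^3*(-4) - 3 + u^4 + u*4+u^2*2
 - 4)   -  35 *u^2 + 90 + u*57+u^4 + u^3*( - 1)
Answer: 3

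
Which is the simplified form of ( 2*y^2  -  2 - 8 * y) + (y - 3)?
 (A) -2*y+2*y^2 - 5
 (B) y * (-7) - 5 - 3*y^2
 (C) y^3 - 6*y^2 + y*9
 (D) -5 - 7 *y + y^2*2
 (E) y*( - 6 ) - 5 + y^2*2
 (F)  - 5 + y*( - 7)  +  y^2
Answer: D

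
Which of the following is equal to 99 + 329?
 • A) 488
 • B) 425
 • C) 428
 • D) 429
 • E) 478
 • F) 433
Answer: C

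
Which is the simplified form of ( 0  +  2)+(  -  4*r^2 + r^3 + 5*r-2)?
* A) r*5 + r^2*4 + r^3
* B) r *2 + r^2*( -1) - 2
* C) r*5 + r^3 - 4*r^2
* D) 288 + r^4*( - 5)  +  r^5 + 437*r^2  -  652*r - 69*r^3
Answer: C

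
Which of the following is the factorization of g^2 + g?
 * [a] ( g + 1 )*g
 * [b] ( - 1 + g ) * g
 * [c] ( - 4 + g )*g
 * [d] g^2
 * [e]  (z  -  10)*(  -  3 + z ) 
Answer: a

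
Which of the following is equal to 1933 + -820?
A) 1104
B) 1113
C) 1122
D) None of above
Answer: B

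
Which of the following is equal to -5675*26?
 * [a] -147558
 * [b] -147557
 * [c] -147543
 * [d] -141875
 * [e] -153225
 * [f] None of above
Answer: f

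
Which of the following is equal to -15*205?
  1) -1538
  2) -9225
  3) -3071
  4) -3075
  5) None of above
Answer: 4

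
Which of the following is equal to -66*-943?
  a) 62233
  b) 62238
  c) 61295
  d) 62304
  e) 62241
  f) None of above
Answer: b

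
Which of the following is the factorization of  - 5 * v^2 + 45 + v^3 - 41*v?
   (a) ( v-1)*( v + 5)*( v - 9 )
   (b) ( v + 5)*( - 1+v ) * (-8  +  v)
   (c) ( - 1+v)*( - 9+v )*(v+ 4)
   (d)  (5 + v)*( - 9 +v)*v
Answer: a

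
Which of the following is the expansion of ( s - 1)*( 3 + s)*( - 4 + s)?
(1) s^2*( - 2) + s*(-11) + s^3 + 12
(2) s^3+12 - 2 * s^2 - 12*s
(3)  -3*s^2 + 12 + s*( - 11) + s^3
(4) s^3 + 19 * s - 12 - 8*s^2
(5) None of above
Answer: 1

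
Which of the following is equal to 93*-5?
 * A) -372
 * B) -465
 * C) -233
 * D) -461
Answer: B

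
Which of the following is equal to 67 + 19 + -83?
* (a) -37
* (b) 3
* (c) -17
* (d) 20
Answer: b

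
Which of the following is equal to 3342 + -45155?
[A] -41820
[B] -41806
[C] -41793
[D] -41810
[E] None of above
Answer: E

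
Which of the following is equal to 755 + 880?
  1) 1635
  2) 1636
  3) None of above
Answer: 1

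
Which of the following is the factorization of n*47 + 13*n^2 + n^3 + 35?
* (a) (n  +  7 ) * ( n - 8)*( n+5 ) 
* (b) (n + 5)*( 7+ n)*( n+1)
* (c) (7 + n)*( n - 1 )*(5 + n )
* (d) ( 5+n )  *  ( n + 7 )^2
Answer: b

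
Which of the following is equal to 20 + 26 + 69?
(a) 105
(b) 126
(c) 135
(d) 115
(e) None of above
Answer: d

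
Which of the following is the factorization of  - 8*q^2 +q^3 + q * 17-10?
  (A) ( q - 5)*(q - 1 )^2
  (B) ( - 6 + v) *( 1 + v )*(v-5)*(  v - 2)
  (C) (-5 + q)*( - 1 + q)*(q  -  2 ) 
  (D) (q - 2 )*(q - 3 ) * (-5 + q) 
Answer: C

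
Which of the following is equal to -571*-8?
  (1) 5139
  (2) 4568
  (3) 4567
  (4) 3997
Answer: 2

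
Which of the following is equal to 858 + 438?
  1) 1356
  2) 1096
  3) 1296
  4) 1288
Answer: 3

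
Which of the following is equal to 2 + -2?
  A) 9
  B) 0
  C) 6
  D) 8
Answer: B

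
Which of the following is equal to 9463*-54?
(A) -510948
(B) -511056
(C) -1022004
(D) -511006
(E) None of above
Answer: E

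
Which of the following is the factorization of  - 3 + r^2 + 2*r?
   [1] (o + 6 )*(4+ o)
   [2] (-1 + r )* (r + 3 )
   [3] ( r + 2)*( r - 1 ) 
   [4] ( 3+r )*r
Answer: 2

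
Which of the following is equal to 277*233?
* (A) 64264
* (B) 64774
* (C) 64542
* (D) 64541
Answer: D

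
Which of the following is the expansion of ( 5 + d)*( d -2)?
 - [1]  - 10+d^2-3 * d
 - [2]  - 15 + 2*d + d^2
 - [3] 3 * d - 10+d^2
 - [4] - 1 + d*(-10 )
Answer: 3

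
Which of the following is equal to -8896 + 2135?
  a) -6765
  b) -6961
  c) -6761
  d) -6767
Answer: c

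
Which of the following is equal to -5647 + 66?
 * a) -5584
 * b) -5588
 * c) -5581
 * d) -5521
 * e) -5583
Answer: c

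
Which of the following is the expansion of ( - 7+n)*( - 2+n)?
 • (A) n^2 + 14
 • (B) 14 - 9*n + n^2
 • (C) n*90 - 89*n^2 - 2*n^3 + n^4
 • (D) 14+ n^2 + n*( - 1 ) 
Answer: B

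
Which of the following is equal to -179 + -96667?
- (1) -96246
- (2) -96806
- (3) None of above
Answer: 3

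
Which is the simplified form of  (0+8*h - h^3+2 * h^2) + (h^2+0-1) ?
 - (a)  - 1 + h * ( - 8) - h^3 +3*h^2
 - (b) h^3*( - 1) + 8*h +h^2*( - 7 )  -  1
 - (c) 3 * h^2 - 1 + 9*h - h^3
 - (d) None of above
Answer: d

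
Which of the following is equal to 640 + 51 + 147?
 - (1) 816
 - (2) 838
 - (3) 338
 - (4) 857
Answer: 2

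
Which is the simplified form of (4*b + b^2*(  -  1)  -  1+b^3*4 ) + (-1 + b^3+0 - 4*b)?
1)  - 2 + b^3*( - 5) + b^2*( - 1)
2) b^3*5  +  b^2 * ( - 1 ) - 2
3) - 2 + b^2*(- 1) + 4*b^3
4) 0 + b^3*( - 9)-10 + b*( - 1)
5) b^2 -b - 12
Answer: 2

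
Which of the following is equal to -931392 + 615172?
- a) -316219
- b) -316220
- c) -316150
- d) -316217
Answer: b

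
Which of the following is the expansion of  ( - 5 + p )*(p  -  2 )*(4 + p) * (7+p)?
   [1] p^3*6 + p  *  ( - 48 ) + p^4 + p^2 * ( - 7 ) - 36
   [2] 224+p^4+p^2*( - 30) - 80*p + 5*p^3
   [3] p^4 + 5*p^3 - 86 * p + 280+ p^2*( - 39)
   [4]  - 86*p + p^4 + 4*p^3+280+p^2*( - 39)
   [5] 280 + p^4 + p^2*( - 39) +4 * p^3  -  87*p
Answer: 4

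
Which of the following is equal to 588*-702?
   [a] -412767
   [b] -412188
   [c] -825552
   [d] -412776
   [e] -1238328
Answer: d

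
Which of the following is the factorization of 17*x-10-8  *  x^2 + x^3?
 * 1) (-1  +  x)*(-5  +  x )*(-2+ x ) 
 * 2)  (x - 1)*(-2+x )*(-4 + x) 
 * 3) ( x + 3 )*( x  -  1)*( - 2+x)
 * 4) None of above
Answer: 1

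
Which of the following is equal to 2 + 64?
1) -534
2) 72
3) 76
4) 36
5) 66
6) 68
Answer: 5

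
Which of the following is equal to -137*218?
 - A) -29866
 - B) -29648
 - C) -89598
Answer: A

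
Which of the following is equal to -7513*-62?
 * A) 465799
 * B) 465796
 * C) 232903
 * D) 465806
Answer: D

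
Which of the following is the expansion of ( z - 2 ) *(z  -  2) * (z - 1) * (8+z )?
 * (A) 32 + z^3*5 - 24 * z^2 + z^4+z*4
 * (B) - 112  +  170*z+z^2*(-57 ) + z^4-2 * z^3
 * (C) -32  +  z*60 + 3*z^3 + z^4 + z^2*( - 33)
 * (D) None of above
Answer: D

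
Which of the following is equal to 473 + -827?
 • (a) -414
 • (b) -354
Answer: b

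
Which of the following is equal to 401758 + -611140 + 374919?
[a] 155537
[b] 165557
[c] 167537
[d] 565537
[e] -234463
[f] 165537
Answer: f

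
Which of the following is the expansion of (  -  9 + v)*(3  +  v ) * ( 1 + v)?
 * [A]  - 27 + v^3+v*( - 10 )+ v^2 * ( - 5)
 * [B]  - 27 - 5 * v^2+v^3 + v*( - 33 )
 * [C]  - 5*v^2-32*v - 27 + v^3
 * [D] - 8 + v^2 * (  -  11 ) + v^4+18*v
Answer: B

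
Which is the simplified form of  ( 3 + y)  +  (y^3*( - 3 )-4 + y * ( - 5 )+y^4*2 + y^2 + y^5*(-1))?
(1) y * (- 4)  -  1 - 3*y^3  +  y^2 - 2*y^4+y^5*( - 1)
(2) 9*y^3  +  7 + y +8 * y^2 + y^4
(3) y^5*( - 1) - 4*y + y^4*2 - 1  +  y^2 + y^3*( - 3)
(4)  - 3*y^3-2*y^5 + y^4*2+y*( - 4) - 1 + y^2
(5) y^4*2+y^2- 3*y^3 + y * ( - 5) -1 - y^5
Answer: 3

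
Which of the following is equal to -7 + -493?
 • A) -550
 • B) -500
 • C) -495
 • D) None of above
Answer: B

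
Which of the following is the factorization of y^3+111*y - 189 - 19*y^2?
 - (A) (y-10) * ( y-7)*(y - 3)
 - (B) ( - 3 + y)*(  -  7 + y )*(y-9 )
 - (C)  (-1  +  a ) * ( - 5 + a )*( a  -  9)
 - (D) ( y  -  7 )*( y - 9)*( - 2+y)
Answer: B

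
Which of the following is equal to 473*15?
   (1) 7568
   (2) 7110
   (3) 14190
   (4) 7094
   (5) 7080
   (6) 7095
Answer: 6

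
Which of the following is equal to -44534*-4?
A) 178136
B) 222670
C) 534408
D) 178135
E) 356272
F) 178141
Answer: A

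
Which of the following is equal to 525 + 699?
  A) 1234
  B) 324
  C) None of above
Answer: C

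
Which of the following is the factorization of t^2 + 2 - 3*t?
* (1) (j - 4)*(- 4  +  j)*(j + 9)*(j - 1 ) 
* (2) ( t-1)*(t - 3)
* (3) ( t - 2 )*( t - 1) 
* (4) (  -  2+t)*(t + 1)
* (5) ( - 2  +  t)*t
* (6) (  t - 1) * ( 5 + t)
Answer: 3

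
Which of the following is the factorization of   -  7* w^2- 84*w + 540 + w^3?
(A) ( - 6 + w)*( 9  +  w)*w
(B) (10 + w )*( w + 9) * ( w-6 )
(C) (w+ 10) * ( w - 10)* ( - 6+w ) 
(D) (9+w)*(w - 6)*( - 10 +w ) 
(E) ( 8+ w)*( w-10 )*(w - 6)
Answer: D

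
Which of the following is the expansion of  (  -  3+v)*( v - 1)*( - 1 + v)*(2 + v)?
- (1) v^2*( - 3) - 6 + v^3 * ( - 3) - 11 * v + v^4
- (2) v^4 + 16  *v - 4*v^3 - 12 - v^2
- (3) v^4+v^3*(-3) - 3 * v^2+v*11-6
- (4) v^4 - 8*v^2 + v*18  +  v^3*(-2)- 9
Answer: 3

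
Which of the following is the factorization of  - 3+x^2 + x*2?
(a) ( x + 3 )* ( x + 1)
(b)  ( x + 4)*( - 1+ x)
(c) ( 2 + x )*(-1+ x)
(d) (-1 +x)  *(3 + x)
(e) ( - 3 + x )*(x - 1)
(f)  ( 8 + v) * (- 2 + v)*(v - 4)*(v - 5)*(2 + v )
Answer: d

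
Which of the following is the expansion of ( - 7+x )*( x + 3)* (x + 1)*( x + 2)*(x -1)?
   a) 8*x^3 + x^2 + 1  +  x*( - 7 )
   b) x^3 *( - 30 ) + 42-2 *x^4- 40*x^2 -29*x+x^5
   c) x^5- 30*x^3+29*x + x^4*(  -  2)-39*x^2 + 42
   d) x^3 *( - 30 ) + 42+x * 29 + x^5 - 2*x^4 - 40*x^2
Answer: d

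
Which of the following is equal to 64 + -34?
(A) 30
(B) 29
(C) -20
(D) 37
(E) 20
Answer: A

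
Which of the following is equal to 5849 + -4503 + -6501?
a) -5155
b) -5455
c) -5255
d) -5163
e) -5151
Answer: a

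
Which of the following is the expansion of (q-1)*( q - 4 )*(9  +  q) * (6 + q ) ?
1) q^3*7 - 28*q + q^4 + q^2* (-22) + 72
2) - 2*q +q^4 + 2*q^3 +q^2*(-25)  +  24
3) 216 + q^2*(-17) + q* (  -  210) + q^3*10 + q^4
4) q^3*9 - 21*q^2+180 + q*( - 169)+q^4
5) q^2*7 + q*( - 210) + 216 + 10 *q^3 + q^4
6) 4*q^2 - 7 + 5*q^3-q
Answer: 3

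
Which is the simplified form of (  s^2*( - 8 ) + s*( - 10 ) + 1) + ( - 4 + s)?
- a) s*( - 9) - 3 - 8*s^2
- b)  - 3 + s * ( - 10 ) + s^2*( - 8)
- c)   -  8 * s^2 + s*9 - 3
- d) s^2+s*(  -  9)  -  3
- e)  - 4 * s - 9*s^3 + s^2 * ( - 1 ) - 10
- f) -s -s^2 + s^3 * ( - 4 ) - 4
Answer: a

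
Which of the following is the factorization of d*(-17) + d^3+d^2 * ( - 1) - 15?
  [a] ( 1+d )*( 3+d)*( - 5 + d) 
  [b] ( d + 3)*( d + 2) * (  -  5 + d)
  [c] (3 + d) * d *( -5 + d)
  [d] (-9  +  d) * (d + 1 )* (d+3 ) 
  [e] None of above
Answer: a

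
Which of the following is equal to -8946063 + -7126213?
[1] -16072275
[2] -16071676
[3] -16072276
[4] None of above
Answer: 3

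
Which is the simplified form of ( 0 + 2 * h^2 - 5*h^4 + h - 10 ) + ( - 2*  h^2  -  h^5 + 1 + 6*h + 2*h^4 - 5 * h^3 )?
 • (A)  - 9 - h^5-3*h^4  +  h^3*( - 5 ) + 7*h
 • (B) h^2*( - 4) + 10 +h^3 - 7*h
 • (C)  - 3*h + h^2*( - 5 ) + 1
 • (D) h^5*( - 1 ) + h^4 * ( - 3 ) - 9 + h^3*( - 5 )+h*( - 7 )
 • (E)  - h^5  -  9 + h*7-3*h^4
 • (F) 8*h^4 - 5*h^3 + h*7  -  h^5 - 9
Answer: A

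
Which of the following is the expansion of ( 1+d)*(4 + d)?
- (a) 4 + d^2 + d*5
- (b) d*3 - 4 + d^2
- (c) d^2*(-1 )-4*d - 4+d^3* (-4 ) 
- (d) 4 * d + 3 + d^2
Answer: a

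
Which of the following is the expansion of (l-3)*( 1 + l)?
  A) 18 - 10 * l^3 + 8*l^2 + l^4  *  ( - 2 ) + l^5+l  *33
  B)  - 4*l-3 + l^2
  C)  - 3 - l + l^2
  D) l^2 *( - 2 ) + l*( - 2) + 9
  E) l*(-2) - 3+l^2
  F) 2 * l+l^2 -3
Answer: E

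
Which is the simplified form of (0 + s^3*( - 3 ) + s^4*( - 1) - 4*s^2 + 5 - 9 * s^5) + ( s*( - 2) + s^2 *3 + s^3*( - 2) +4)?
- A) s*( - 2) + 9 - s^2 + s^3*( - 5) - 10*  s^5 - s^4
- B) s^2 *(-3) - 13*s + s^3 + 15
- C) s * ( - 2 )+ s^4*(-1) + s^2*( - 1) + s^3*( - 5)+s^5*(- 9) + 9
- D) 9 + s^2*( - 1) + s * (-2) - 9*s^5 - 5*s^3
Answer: C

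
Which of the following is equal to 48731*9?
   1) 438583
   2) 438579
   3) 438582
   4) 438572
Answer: 2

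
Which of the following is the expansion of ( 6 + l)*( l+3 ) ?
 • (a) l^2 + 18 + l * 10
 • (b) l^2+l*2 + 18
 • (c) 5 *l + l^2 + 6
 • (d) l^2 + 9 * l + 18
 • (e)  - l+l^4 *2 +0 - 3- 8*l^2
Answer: d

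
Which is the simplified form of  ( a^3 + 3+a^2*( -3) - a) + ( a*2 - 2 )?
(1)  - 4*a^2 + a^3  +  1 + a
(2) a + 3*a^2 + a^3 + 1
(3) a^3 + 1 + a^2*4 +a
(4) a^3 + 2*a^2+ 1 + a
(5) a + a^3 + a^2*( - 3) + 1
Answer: 5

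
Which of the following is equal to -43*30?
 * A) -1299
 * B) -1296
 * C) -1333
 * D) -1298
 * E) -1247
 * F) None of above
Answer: F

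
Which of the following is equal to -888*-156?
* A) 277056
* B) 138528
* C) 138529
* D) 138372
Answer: B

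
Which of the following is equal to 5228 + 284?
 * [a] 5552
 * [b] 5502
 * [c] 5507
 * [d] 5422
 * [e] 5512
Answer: e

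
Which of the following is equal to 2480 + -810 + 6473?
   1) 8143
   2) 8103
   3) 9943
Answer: 1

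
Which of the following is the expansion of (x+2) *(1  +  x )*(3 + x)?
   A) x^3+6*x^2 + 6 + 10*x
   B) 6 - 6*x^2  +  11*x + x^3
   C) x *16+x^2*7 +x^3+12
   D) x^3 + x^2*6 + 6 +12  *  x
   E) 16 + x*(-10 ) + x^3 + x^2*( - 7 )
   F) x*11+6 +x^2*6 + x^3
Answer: F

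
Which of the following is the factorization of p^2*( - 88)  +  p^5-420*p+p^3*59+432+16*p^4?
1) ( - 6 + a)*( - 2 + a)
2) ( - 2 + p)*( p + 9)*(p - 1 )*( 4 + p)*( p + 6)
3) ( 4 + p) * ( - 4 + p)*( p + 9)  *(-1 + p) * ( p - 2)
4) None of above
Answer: 2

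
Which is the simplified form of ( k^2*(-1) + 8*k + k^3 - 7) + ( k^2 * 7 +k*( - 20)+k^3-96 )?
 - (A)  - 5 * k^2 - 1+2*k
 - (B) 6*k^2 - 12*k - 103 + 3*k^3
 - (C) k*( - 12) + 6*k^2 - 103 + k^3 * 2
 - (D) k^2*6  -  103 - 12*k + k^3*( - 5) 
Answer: C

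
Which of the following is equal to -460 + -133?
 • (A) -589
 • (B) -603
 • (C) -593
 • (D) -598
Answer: C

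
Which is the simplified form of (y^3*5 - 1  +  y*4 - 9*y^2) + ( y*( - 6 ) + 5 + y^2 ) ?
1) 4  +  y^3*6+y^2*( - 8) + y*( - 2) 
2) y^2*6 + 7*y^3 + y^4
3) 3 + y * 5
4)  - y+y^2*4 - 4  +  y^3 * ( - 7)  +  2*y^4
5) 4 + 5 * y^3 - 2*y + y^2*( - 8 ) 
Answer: 5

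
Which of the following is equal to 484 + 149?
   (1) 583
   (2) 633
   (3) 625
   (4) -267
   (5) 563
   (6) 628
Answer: 2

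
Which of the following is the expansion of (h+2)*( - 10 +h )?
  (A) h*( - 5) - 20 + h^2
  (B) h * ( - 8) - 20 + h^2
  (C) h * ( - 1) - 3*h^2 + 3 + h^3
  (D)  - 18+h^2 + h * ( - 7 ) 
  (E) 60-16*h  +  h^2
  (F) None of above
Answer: B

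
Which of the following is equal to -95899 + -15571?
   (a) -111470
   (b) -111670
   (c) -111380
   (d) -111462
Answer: a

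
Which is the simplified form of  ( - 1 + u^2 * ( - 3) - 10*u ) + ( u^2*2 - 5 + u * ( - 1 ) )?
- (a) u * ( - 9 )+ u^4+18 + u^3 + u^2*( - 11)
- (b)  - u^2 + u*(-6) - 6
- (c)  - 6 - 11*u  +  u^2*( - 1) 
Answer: c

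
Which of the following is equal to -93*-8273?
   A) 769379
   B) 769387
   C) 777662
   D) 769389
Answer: D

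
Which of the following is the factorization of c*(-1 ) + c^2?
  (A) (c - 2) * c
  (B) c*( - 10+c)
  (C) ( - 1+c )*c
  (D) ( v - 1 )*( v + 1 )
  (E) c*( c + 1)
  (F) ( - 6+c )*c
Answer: C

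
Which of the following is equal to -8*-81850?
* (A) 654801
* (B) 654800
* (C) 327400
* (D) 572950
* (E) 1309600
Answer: B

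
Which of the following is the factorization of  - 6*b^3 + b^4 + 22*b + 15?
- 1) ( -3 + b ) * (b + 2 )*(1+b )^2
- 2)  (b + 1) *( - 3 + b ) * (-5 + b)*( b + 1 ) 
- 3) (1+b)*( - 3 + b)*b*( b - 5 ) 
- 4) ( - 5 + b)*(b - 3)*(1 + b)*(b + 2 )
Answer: 2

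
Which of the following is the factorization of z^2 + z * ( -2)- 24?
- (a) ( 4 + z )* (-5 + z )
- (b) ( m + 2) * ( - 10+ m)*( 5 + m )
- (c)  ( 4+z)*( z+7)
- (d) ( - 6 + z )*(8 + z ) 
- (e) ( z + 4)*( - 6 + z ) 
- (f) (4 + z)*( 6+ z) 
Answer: e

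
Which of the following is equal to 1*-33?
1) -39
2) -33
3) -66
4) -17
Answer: 2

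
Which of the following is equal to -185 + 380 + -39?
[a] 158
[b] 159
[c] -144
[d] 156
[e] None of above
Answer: d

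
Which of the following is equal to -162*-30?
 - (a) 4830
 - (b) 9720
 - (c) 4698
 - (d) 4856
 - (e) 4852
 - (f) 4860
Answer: f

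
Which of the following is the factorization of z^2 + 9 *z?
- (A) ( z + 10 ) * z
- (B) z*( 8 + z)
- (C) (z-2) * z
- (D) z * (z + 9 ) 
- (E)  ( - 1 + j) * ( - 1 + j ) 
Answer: D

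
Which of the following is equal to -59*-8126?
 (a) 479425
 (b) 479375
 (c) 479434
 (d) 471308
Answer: c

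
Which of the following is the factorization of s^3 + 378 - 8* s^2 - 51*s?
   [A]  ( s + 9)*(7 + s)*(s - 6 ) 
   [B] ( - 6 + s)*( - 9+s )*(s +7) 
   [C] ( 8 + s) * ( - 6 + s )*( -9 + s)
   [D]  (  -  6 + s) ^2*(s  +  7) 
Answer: B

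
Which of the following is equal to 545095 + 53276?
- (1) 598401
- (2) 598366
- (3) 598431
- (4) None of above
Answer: 4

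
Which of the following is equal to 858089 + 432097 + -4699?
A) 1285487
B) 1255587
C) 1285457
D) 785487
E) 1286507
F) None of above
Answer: A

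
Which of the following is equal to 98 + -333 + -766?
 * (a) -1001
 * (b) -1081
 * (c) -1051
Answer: a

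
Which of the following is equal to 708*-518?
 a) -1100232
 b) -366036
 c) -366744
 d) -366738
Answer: c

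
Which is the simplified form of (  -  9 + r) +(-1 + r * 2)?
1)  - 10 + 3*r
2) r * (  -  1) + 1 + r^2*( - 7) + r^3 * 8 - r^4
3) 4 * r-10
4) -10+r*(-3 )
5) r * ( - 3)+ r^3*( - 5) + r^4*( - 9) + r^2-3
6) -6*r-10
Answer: 1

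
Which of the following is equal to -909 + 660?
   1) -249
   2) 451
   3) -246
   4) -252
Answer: 1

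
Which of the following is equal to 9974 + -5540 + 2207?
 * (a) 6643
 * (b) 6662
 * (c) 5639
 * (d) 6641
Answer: d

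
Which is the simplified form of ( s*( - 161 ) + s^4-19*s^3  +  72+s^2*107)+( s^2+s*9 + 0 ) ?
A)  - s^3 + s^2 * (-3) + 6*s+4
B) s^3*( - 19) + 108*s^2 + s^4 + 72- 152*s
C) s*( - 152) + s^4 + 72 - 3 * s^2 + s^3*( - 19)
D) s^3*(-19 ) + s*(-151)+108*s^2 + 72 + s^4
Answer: B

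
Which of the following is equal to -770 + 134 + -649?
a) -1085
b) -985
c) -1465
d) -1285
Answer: d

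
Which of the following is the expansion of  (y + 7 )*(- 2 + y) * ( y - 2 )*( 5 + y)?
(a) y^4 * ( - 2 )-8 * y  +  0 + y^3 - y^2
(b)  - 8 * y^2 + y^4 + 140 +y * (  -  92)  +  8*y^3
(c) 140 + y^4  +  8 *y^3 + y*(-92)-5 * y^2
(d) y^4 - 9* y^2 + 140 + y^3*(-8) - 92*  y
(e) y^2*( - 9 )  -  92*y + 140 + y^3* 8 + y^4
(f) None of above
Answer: e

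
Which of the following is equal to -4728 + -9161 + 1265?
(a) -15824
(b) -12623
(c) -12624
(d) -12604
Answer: c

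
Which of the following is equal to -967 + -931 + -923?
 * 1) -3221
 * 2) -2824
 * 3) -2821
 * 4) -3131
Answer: 3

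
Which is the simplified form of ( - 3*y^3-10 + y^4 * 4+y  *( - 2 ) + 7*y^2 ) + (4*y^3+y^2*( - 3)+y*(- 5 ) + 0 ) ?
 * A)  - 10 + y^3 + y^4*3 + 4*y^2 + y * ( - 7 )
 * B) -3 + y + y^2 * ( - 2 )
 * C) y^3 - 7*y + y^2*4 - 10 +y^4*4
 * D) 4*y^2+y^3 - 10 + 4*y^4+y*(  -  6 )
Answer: C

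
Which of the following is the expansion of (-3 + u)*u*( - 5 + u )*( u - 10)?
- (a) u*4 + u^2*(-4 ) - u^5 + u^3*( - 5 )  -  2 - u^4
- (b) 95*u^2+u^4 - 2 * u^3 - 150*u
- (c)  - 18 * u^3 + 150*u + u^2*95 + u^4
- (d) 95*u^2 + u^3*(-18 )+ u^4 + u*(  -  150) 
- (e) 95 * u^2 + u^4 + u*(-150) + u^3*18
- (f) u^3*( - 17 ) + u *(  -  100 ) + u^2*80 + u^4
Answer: d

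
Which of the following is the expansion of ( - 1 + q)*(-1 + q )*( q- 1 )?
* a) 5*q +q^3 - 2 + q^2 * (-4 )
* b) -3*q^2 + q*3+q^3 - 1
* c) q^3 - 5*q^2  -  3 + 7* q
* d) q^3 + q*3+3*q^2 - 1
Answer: b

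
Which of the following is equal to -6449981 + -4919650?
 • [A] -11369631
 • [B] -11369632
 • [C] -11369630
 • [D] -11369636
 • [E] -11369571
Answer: A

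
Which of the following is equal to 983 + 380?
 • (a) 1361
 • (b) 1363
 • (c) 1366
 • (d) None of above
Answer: b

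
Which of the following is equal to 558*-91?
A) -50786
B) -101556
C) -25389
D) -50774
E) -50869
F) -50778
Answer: F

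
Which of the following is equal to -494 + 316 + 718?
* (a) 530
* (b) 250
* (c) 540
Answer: c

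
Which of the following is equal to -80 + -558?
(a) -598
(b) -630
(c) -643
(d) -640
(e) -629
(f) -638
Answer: f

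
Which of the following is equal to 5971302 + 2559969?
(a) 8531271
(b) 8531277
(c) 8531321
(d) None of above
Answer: a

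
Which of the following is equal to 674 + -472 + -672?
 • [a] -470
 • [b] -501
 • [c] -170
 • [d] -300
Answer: a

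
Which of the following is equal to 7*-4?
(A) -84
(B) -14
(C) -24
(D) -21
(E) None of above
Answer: E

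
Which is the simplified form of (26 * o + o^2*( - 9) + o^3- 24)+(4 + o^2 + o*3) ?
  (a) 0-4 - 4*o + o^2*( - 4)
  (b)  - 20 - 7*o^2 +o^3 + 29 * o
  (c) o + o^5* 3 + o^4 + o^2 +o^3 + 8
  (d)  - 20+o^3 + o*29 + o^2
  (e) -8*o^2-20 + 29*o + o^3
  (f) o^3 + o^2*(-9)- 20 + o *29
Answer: e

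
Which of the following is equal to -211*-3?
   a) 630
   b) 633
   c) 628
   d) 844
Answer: b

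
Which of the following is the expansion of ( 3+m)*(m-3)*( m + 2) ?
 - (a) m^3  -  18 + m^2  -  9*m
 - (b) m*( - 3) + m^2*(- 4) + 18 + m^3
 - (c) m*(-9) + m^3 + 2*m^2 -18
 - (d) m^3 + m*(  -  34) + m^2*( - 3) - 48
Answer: c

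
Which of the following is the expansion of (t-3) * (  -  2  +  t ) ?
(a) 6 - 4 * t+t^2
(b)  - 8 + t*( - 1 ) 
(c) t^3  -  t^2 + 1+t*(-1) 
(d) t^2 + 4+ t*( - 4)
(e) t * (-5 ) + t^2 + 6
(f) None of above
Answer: e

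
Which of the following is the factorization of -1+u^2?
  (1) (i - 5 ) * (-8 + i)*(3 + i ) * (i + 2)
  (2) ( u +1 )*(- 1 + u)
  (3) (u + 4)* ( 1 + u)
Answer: 2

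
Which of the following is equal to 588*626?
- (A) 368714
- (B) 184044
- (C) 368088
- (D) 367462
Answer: C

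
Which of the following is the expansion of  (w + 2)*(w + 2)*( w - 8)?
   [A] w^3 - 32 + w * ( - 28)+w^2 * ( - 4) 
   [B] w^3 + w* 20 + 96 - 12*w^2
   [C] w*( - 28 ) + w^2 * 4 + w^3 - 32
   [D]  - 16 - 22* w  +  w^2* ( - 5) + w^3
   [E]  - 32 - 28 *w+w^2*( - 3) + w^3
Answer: A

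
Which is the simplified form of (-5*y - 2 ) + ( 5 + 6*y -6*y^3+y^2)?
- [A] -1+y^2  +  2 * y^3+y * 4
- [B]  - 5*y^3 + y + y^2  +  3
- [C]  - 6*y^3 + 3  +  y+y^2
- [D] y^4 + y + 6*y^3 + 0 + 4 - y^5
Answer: C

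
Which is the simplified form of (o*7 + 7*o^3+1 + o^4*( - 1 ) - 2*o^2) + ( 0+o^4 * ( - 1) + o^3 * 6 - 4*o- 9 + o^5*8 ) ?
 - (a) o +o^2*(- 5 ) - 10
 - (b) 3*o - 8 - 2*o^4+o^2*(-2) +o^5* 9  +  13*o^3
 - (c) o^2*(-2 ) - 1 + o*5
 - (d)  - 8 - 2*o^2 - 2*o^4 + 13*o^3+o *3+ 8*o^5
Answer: d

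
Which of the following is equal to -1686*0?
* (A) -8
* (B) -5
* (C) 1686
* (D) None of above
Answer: D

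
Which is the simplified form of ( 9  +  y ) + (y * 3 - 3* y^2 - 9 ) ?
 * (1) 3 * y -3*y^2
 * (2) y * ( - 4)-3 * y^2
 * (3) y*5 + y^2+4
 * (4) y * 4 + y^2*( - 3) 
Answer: 4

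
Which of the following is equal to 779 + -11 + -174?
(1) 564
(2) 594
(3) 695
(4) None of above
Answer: 2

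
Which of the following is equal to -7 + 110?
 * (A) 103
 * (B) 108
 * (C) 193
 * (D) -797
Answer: A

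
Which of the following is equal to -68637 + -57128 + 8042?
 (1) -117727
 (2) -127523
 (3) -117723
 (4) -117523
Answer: 3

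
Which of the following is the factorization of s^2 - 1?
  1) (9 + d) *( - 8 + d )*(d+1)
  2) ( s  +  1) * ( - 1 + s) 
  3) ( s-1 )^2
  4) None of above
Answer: 2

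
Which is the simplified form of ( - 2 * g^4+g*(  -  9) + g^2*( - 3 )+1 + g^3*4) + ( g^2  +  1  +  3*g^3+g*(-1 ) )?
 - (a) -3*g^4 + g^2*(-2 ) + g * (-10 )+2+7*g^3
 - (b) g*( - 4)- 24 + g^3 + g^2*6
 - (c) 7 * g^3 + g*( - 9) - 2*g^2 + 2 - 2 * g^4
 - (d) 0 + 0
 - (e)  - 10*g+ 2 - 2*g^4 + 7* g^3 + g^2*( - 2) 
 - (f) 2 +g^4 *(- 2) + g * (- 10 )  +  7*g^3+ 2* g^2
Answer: e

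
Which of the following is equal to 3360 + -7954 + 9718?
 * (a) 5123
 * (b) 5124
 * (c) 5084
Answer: b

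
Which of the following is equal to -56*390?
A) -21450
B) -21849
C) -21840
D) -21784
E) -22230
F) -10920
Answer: C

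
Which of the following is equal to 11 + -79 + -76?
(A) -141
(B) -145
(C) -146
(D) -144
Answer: D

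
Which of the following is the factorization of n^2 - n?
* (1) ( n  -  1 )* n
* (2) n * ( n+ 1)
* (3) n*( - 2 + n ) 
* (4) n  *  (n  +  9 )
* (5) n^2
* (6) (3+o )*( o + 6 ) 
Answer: 1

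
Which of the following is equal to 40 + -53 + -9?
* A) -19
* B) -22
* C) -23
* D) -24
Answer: B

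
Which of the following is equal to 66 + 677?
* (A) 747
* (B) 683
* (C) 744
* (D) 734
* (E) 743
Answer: E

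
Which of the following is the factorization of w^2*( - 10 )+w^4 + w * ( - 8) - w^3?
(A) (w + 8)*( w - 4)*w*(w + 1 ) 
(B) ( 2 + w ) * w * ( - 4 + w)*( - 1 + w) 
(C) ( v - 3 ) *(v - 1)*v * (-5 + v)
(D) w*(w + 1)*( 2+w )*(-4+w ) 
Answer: D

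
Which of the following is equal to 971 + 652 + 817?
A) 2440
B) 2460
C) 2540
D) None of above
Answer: A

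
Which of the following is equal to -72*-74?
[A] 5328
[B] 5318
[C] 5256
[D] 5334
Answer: A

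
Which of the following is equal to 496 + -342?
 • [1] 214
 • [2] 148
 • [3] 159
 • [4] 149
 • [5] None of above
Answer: 5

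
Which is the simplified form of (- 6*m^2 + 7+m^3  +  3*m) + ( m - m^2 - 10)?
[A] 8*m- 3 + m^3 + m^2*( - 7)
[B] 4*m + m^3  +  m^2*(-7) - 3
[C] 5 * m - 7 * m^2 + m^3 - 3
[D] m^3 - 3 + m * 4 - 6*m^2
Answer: B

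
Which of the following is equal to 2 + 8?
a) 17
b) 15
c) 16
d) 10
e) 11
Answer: d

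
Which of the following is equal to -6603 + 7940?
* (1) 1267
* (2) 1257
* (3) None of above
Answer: 3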